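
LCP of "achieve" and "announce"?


Word 1: "achieve"
Word 2: "announce"
Comparing from start:
  Pos 0: 'a' == 'a'
  Pos 1: 'c' != 'n' (stop)
LCP = "a" (length 1)


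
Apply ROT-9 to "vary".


Word: "vary"
Shift: 9
Each letter → (letter + shift) mod 26:
  'v' (21) + 9 = 4 → 'e'
  'a' (0) + 9 = 9 → 'j'
  'r' (17) + 9 = 0 → 'a'
  'y' (24) + 9 = 7 → 'h'
Result = "ejah"


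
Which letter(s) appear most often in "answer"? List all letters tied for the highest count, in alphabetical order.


Word: "answer"
Letter counts:
  'a': 1
  'e': 1
  'n': 1
  'r': 1
  's': 1
  'w': 1
Maximum count = 1
Most frequent = 'a', 'e', 'n', 'r', 's', 'w' (1 time each)


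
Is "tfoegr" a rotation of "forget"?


Word: "forget", Candidate: "tfoegr"
Method: check if candidate is substring of word+word
"forgetforget" contains "tfoegr"? No
Is rotation = No


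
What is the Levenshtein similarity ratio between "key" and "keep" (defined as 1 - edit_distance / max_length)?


Word 1: "key" (length 3)
Word 2: "keep" (length 4)
One optimal edit sequence:
  1. keep 'k'
  2. insert 'e'  (+1)
  3. keep 'e'
  4. substitute 'y' -> 'p'  (+1)
Edit distance = 2
Max length = max(3, 4) = 4
Similarity = 1 - 2/4
= 0.5000


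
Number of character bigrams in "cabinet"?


Word: "cabinet" (length 7)
Number of 2-grams = length - 2 + 1 = 7 - 2 + 1
= 6


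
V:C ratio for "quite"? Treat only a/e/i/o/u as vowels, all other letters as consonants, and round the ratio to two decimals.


Word: "quite"
Vowels (a,e,i,o,u): 3
Consonants: 2
Ratio = 3/2
= 1.50


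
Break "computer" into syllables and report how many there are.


Word: "computer"
Syllable breakdown: com-pu-ter
Counting: 3 parts
= 3 syllables


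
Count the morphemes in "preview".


Word: "preview"
Morphemes: pre- + view
Each morpheme carries meaning
= 2 morphemes


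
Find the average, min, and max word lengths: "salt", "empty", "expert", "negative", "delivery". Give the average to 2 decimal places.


Lengths: "salt"=4, "empty"=5, "expert"=6, "negative"=8, "delivery"=8
Sum = 31, Count = 5
Average = 31/5 = 6.20
= avg=6.20, min=4, max=8


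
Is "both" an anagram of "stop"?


Word 1: "stop" → sorted: opst
Word 2: "both" → sorted: bhot
Same letters? opst != bhot
Anagram = No


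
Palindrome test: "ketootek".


Word: "ketootek"
Reversed: "ketootek"
Forward == Backward? ketootek == ketootek
Palindrome = Yes


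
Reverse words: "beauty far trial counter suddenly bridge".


Original: "beauty far trial counter suddenly bridge"
Words (1..n): beauty | far | trial | counter | suddenly | bridge
Reversed (n..1): bridge | suddenly | counter | trial | far | beauty
Result = "bridge suddenly counter trial far beauty"


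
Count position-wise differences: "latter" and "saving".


Comparing character by character (same length = 6):
  Pos 0: 'l' vs 's' !=
  Pos 1: 'a' vs 'a' =
  Pos 2: 't' vs 'v' !=
  Pos 3: 't' vs 'i' !=
  Pos 4: 'e' vs 'n' !=
  Pos 5: 'r' vs 'g' !=
Hamming distance = 5


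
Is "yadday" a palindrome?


Word: "yadday"
Reversed: "yadday"
Forward == Backward? yadday == yadday
Palindrome = Yes


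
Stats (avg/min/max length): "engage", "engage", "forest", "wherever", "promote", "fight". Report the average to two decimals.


Lengths: "engage"=6, "engage"=6, "forest"=6, "wherever"=8, "promote"=7, "fight"=5
Sum = 38, Count = 6
Average = 38/6 = 6.33
= avg=6.33, min=5, max=8


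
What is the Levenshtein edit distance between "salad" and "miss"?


Word 1: "salad" (length 5)
Word 2: "miss" (length 4)
One optimal edit sequence (insert/delete/substitute each cost 1):
  1. delete 's'  (+1)
  2. substitute 'a' -> 'm'  (+1)
  3. substitute 'l' -> 'i'  (+1)
  4. substitute 'a' -> 's'  (+1)
  5. substitute 'd' -> 's'  (+1)
Total edit operations: 5
Edit distance = 5


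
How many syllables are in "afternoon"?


Word: "afternoon"
Syllable breakdown: af / ter / noon
Counting: 3 parts
= 3 syllables


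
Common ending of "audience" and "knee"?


Word 1: "audience"
Word 2: "knee"
Comparing from end:
  Pos -1: 'e' == 'e'
  Pos -2: 'c' != 'e' (stop)
LCS = "e" (length 1)


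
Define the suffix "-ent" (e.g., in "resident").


Suffix: -ent
Example: resident = reside + -ent, with a spelling change
Meaning = one who / that which


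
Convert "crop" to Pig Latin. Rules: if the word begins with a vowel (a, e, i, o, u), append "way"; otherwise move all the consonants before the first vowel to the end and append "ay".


Word: "crop"
Starts with consonant(s) → move to end, add 'ay'
Consonant cluster: "cr"
Pig Latin = "opcray"


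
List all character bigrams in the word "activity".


Word: "activity" (length 8)
Number of bigrams = 8 - 2 + 1 = 7
  Position 0: "ac"
  Position 1: "ct"
  Position 2: "ti"
  Position 3: "iv"
  Position 4: "vi"
  Position 5: "it"
  Position 6: "ty"
Bigrams = "ac", "ct", "ti", "iv", "vi", "it", "ty"


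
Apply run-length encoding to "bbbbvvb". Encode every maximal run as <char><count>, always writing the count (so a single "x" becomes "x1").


String: "bbbbvvb"
Scanning for consecutive runs:
  'b' x 4
  'v' x 2
  'b' x 1
RLE = "b4v2b1"


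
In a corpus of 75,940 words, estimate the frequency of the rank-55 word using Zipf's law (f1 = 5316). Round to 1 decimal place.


Zipf's law: f(r) = f(1) / r
f(1) = 5316
f(55) = 5316 / 55
= 96.7 occurrences


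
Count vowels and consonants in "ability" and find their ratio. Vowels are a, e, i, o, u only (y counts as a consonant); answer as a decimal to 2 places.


Word: "ability"
Vowels (a,e,i,o,u): 3
Consonants: 4
Ratio = 3/4
= 0.75


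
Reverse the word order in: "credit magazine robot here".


Original: "credit magazine robot here"
Words (1..n): credit | magazine | robot | here
Reversed (n..1): here | robot | magazine | credit
Result = "here robot magazine credit"


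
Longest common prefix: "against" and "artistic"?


Word 1: "against"
Word 2: "artistic"
Comparing from start:
  Pos 0: 'a' == 'a'
  Pos 1: 'g' != 'r' (stop)
LCP = "a" (length 1)


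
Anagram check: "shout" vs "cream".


Word 1: "shout" → sorted: hostu
Word 2: "cream" → sorted: acemr
Same letters? hostu != acemr
Anagram = No


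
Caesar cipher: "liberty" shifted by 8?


Word: "liberty"
Shift: 8
Each letter → (letter + shift) mod 26:
  'l' (11) + 8 = 19 → 't'
  'i' (8) + 8 = 16 → 'q'
  'b' (1) + 8 = 9 → 'j'
  'e' (4) + 8 = 12 → 'm'
  'r' (17) + 8 = 25 → 'z'
  't' (19) + 8 = 1 → 'b'
  'y' (24) + 8 = 6 → 'g'
Result = "tqjmzbg"


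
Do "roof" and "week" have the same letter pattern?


Pattern of "roof": [0, 1, 1, 2]
Pattern of "week": [0, 1, 1, 2]
Patterns match
Same pattern = Yes


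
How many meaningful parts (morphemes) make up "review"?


Word: "review"
Morphemes: re- + view
Each morpheme carries meaning
= 2 morphemes


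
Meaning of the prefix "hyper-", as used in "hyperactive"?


Prefix: hyper-
Example: hyperactive = hyper- + active
Meaning = over / excessive


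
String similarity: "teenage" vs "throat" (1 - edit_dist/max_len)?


Word 1: "teenage" (length 7)
Word 2: "throat" (length 6)
One optimal edit sequence:
  1. keep 't'
  2. substitute 'e' -> 'h'  (+1)
  3. substitute 'e' -> 'r'  (+1)
  4. substitute 'n' -> 'o'  (+1)
  5. keep 'a'
  6. delete 'g'  (+1)
  7. substitute 'e' -> 't'  (+1)
Edit distance = 5
Max length = max(7, 6) = 7
Similarity = 1 - 5/7
= 0.2857


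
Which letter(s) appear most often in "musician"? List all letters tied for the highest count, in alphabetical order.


Word: "musician"
Letter counts:
  'a': 1
  'c': 1
  'i': 2
  'm': 1
  'n': 1
  's': 1
  'u': 1
Maximum count = 2
Most frequent = 'i' (2 times each)


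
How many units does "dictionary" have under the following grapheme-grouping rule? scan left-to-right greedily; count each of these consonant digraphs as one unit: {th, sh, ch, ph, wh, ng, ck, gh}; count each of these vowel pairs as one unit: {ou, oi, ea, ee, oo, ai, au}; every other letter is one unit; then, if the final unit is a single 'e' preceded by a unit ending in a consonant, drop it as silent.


Word: "dictionary" (10 letters)
Left-to-right scan:
  1. 'd' (letter)
  2. 'i' (letter)
  3. 'c' (letter)
  4. 't' (letter)
  5. 'i' (letter)
  6. 'o' (letter)
  7. 'n' (letter)
  8. 'a' (letter)
  9. 'r' (letter)
  10. 'y' (letter)
Units from scan: 10
Sound units = 10 units


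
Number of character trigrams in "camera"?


Word: "camera" (length 6)
Number of 3-grams = length - 3 + 1 = 6 - 3 + 1
= 4


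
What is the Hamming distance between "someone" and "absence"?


Comparing character by character (same length = 7):
  Pos 0: 's' vs 'a' !=
  Pos 1: 'o' vs 'b' !=
  Pos 2: 'm' vs 's' !=
  Pos 3: 'e' vs 'e' =
  Pos 4: 'o' vs 'n' !=
  Pos 5: 'n' vs 'c' !=
  Pos 6: 'e' vs 'e' =
Hamming distance = 5


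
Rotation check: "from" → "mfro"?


Word: "from", Candidate: "mfro"
Method: check if candidate is substring of word+word
"fromfrom" contains "mfro"? Yes
Is rotation = Yes


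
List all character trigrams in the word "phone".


Word: "phone" (length 5)
Number of trigrams = 5 - 3 + 1 = 3
  Position 0: "pho"
  Position 1: "hon"
  Position 2: "one"
Trigrams = "pho", "hon", "one"


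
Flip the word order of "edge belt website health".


Original: "edge belt website health"
Words (1..n): edge | belt | website | health
Reversed (n..1): health | website | belt | edge
Result = "health website belt edge"


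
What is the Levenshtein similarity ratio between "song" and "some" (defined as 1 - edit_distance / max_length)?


Word 1: "song" (length 4)
Word 2: "some" (length 4)
One optimal edit sequence:
  1. keep 's'
  2. keep 'o'
  3. substitute 'n' -> 'm'  (+1)
  4. substitute 'g' -> 'e'  (+1)
Edit distance = 2
Max length = max(4, 4) = 4
Similarity = 1 - 2/4
= 0.5000


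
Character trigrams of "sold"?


Word: "sold" (length 4)
Number of trigrams = 4 - 3 + 1 = 2
  Position 0: "sol"
  Position 1: "old"
Trigrams = "sol", "old"


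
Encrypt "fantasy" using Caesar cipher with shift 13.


Word: "fantasy"
Shift: 13
Each letter → (letter + shift) mod 26:
  'f' (5) + 13 = 18 → 's'
  'a' (0) + 13 = 13 → 'n'
  'n' (13) + 13 = 0 → 'a'
  't' (19) + 13 = 6 → 'g'
  'a' (0) + 13 = 13 → 'n'
  's' (18) + 13 = 5 → 'f'
  'y' (24) + 13 = 11 → 'l'
Result = "snagnfl"


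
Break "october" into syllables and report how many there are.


Word: "october"
Syllable breakdown: oc · to · ber
Counting: 3 parts
= 3 syllables


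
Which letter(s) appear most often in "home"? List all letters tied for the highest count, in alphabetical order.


Word: "home"
Letter counts:
  'e': 1
  'h': 1
  'm': 1
  'o': 1
Maximum count = 1
Most frequent = 'e', 'h', 'm', 'o' (1 time each)


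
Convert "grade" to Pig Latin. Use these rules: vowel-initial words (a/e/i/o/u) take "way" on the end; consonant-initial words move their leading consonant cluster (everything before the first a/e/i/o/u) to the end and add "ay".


Word: "grade"
Starts with consonant(s) → move to end, add 'ay'
Consonant cluster: "gr"
Pig Latin = "adegray"


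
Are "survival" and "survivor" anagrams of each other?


Word 1: "survival" → sorted: ailrsuvv
Word 2: "survivor" → sorted: iorrsuvv
Same letters? ailrsuvv != iorrsuvv
Anagram = No


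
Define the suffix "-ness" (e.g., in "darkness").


Suffix: -ness
As in: darkness -> dark + -ness
Meaning = state of being


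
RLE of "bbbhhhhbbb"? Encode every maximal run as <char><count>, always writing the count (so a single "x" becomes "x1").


String: "bbbhhhhbbb"
Scanning for consecutive runs:
  'b' x 3
  'h' x 4
  'b' x 3
RLE = "b3h4b3"


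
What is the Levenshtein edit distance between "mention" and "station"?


Word 1: "mention" (length 7)
Word 2: "station" (length 7)
One optimal edit sequence (insert/delete/substitute each cost 1):
  1. substitute 'm' -> 's'  (+1)
  2. substitute 'e' -> 't'  (+1)
  3. substitute 'n' -> 'a'  (+1)
  4. keep 't'
  5. keep 'i'
  6. keep 'o'
  7. keep 'n'
Total edit operations: 3
Edit distance = 3


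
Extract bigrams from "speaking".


Word: "speaking" (length 8)
Number of bigrams = 8 - 2 + 1 = 7
  Position 0: "sp"
  Position 1: "pe"
  Position 2: "ea"
  Position 3: "ak"
  Position 4: "ki"
  Position 5: "in"
  Position 6: "ng"
Bigrams = "sp", "pe", "ea", "ak", "ki", "in", "ng"


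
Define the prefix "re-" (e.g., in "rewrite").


Prefix: re-
Example: rewrite = re- + write
Meaning = again


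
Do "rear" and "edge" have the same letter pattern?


Pattern of "rear": [0, 1, 2, 0]
Pattern of "edge": [0, 1, 2, 0]
Patterns match
Same pattern = Yes


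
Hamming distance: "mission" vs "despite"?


Comparing character by character (same length = 7):
  Pos 0: 'm' vs 'd' !=
  Pos 1: 'i' vs 'e' !=
  Pos 2: 's' vs 's' =
  Pos 3: 's' vs 'p' !=
  Pos 4: 'i' vs 'i' =
  Pos 5: 'o' vs 't' !=
  Pos 6: 'n' vs 'e' !=
Hamming distance = 5


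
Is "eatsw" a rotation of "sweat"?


Word: "sweat", Candidate: "eatsw"
Method: check if candidate is substring of word+word
"sweatsweat" contains "eatsw"? Yes
Is rotation = Yes


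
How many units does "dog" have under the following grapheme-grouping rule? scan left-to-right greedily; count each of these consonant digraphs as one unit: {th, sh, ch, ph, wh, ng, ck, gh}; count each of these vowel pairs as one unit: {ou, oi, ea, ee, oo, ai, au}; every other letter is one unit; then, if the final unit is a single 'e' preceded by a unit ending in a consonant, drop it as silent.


Word: "dog" (3 letters)
Left-to-right scan:
  [1] 'd' (letter)
  [2] 'o' (letter)
  [3] 'g' (letter)
Units from scan: 3
Sound units = 3 units


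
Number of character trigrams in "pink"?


Word: "pink" (length 4)
Number of 3-grams = length - 3 + 1 = 4 - 3 + 1
= 2


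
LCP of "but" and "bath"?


Word 1: "but"
Word 2: "bath"
Comparing from start:
  Pos 0: 'b' == 'b'
  Pos 1: 'u' != 'a' (stop)
LCP = "b" (length 1)


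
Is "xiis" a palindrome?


Word: "xiis"
Reversed: "siix"
Forward == Backward? xiis != siix
Palindrome = No


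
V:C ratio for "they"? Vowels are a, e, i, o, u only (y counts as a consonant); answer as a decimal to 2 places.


Word: "they"
Vowels (a,e,i,o,u): 1
Consonants: 3
Ratio = 1/3
= 0.33


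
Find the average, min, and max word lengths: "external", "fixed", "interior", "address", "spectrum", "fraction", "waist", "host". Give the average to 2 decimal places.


Lengths: "external"=8, "fixed"=5, "interior"=8, "address"=7, "spectrum"=8, "fraction"=8, "waist"=5, "host"=4
Sum = 53, Count = 8
Average = 53/8 = 6.63
= avg=6.63, min=4, max=8


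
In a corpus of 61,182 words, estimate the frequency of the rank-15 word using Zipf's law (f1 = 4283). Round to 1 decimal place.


Zipf's law: f(r) = f(1) / r
f(1) = 4283
f(15) = 4283 / 15
= 285.5 occurrences


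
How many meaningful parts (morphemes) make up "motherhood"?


Word: "motherhood"
Morphemes: mother | -hood
Each morpheme carries meaning
= 2 morphemes


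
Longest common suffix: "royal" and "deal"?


Word 1: "royal"
Word 2: "deal"
Comparing from end:
  Pos -1: 'l' == 'l'
  Pos -2: 'a' == 'a'
  Pos -3: 'y' != 'e' (stop)
LCS = "al" (length 2)


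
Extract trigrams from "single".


Word: "single" (length 6)
Number of trigrams = 6 - 3 + 1 = 4
  Position 0: "sin"
  Position 1: "ing"
  Position 2: "ngl"
  Position 3: "gle"
Trigrams = "sin", "ing", "ngl", "gle"


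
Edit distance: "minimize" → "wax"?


Word 1: "minimize" (length 8)
Word 2: "wax" (length 3)
One optimal edit sequence (insert/delete/substitute each cost 1):
  1. delete 'm'  (+1)
  2. delete 'i'  (+1)
  3. delete 'n'  (+1)
  4. delete 'i'  (+1)
  5. delete 'm'  (+1)
  6. substitute 'i' -> 'w'  (+1)
  7. substitute 'z' -> 'a'  (+1)
  8. substitute 'e' -> 'x'  (+1)
Total edit operations: 8
Edit distance = 8


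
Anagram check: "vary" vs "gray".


Word 1: "vary" → sorted: arvy
Word 2: "gray" → sorted: agry
Same letters? arvy != agry
Anagram = No


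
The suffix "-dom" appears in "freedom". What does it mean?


Suffix: -dom
Example: freedom = free + -dom
Meaning = state / realm


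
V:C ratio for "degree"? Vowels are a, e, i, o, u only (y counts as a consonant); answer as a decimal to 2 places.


Word: "degree"
Vowels (a,e,i,o,u): 3
Consonants: 3
Ratio = 3/3
= 1.00


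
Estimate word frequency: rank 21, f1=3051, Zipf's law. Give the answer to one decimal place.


Zipf's law: f(r) = f(1) / r
f(1) = 3051
f(21) = 3051 / 21
= 145.3 occurrences


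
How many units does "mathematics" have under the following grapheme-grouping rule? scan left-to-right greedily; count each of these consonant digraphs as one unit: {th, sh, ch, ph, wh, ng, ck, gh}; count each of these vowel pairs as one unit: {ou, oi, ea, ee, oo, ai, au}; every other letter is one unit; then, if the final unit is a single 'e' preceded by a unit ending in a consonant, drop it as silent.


Word: "mathematics" (11 letters)
Left-to-right scan:
  [1] 'm' (letter)
  [2] 'a' (letter)
  [3] 'th' (digraph)
  [4] 'e' (letter)
  [5] 'm' (letter)
  [6] 'a' (letter)
  [7] 't' (letter)
  [8] 'i' (letter)
  [9] 'c' (letter)
  [10] 's' (letter)
Units from scan: 10
Sound units = 10 units


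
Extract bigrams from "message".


Word: "message" (length 7)
Number of bigrams = 7 - 2 + 1 = 6
  Position 0: "me"
  Position 1: "es"
  Position 2: "ss"
  Position 3: "sa"
  Position 4: "ag"
  Position 5: "ge"
Bigrams = "me", "es", "ss", "sa", "ag", "ge"


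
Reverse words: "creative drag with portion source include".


Original: "creative drag with portion source include"
Words (1..n): creative | drag | with | portion | source | include
Reversed (n..1): include | source | portion | with | drag | creative
Result = "include source portion with drag creative"


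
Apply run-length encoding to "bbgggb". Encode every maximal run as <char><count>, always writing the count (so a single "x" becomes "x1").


String: "bbgggb"
Scanning for consecutive runs:
  'b' x 2
  'g' x 3
  'b' x 1
RLE = "b2g3b1"


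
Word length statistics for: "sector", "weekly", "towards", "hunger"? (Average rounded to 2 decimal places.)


Lengths: "sector"=6, "weekly"=6, "towards"=7, "hunger"=6
Sum = 25, Count = 4
Average = 25/4 = 6.25
= avg=6.25, min=6, max=7


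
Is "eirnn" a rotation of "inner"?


Word: "inner", Candidate: "eirnn"
Method: check if candidate is substring of word+word
"innerinner" contains "eirnn"? No
Is rotation = No


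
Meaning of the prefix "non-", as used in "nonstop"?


Prefix: non-
Example: nonstop = non- + stop
Meaning = not


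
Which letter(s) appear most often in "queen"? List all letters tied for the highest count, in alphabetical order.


Word: "queen"
Letter counts:
  'e': 2
  'n': 1
  'q': 1
  'u': 1
Maximum count = 2
Most frequent = 'e' (2 times each)


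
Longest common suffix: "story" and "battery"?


Word 1: "story"
Word 2: "battery"
Comparing from end:
  Pos -1: 'y' == 'y'
  Pos -2: 'r' == 'r'
  Pos -3: 'o' != 'e' (stop)
LCS = "ry" (length 2)


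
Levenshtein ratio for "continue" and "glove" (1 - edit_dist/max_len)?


Word 1: "continue" (length 8)
Word 2: "glove" (length 5)
One optimal edit sequence:
  1. delete 'c'  (+1)
  2. delete 'o'  (+1)
  3. delete 'n'  (+1)
  4. substitute 't' -> 'g'  (+1)
  5. substitute 'i' -> 'l'  (+1)
  6. substitute 'n' -> 'o'  (+1)
  7. substitute 'u' -> 'v'  (+1)
  8. keep 'e'
Edit distance = 7
Max length = max(8, 5) = 8
Similarity = 1 - 7/8
= 0.1250


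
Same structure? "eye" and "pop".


Pattern of "eye": [0, 1, 0]
Pattern of "pop": [0, 1, 0]
Patterns match
Same pattern = Yes


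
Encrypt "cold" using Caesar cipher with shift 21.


Word: "cold"
Shift: 21
Each letter → (letter + shift) mod 26:
  'c' (2) + 21 = 23 → 'x'
  'o' (14) + 21 = 9 → 'j'
  'l' (11) + 21 = 6 → 'g'
  'd' (3) + 21 = 24 → 'y'
Result = "xjgy"


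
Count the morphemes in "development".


Word: "development"
Morphemes: develop + -ment
Each morpheme carries meaning
= 2 morphemes


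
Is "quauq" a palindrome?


Word: "quauq"
Reversed: "quauq"
Forward == Backward? quauq == quauq
Palindrome = Yes


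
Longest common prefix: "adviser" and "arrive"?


Word 1: "adviser"
Word 2: "arrive"
Comparing from start:
  Pos 0: 'a' == 'a'
  Pos 1: 'd' != 'r' (stop)
LCP = "a" (length 1)


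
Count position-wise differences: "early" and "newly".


Comparing character by character (same length = 5):
  Pos 0: 'e' vs 'n' !=
  Pos 1: 'a' vs 'e' !=
  Pos 2: 'r' vs 'w' !=
  Pos 3: 'l' vs 'l' =
  Pos 4: 'y' vs 'y' =
Hamming distance = 3


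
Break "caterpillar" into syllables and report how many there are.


Word: "caterpillar"
Syllable breakdown: cat | er | pil | lar
Counting: 4 parts
= 4 syllables


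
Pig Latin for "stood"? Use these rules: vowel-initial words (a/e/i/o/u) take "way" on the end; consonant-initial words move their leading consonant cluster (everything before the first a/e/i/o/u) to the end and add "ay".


Word: "stood"
Starts with consonant(s) → move to end, add 'ay'
Consonant cluster: "st"
Pig Latin = "oodstay"


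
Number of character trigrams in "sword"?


Word: "sword" (length 5)
Number of 3-grams = length - 3 + 1 = 5 - 3 + 1
= 3


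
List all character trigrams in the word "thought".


Word: "thought" (length 7)
Number of trigrams = 7 - 3 + 1 = 5
  Position 0: "tho"
  Position 1: "hou"
  Position 2: "oug"
  Position 3: "ugh"
  Position 4: "ght"
Trigrams = "tho", "hou", "oug", "ugh", "ght"


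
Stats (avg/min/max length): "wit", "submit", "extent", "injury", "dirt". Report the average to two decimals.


Lengths: "wit"=3, "submit"=6, "extent"=6, "injury"=6, "dirt"=4
Sum = 25, Count = 5
Average = 25/5 = 5.00
= avg=5.00, min=3, max=6


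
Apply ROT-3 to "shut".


Word: "shut"
Shift: 3
Each letter → (letter + shift) mod 26:
  's' (18) + 3 = 21 → 'v'
  'h' (7) + 3 = 10 → 'k'
  'u' (20) + 3 = 23 → 'x'
  't' (19) + 3 = 22 → 'w'
Result = "vkxw"


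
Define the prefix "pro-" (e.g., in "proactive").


Prefix: pro-
Example: proactive = pro- + active
Meaning = forward / in favor of


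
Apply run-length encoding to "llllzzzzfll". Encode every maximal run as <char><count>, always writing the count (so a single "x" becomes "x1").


String: "llllzzzzfll"
Scanning for consecutive runs:
  'l' x 4
  'z' x 4
  'f' x 1
  'l' x 2
RLE = "l4z4f1l2"


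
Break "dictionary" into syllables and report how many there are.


Word: "dictionary"
Syllable breakdown: dic | tion | ar | y
Counting: 4 parts
= 4 syllables


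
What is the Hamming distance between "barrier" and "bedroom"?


Comparing character by character (same length = 7):
  Pos 0: 'b' vs 'b' =
  Pos 1: 'a' vs 'e' !=
  Pos 2: 'r' vs 'd' !=
  Pos 3: 'r' vs 'r' =
  Pos 4: 'i' vs 'o' !=
  Pos 5: 'e' vs 'o' !=
  Pos 6: 'r' vs 'm' !=
Hamming distance = 5


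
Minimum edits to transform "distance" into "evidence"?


Word 1: "distance" (length 8)
Word 2: "evidence" (length 8)
One optimal edit sequence (insert/delete/substitute each cost 1):
  1. substitute 'd' -> 'e'  (+1)
  2. substitute 'i' -> 'v'  (+1)
  3. substitute 's' -> 'i'  (+1)
  4. substitute 't' -> 'd'  (+1)
  5. substitute 'a' -> 'e'  (+1)
  6. keep 'n'
  7. keep 'c'
  8. keep 'e'
Total edit operations: 5
Edit distance = 5


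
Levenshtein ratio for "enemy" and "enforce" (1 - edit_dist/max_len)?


Word 1: "enemy" (length 5)
Word 2: "enforce" (length 7)
One optimal edit sequence:
  1. keep 'e'
  2. keep 'n'
  3. insert 'f'  (+1)
  4. insert 'o'  (+1)
  5. substitute 'e' -> 'r'  (+1)
  6. substitute 'm' -> 'c'  (+1)
  7. substitute 'y' -> 'e'  (+1)
Edit distance = 5
Max length = max(5, 7) = 7
Similarity = 1 - 5/7
= 0.2857


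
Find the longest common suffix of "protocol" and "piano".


Word 1: "protocol"
Word 2: "piano"
Comparing from end:
  Pos -1: 'l' != 'o' (stop)
LCS = "" (length 0)


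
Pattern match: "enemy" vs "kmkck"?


Pattern of "enemy": [0, 1, 0, 2, 3]
Pattern of "kmkck": [0, 1, 0, 2, 0]
Patterns do not match
Same pattern = No


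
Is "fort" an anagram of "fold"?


Word 1: "fold" → sorted: dflo
Word 2: "fort" → sorted: fort
Same letters? dflo != fort
Anagram = No


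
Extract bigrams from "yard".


Word: "yard" (length 4)
Number of bigrams = 4 - 2 + 1 = 3
  Position 0: "ya"
  Position 1: "ar"
  Position 2: "rd"
Bigrams = "ya", "ar", "rd"


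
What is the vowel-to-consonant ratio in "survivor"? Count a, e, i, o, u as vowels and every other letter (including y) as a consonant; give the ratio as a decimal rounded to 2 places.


Word: "survivor"
Vowels (a,e,i,o,u): 3
Consonants: 5
Ratio = 3/5
= 0.60


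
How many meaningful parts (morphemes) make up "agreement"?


Word: "agreement"
Morphemes: agree | -ment
Each morpheme carries meaning
= 2 morphemes


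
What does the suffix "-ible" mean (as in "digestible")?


Suffix: -ible
As in: digestible -> digest + -ible
Meaning = capable of


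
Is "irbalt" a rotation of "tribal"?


Word: "tribal", Candidate: "irbalt"
Method: check if candidate is substring of word+word
"tribaltribal" contains "irbalt"? No
Is rotation = No


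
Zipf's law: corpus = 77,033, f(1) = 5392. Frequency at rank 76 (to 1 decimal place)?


Zipf's law: f(r) = f(1) / r
f(1) = 5392
f(76) = 5392 / 76
= 70.9 occurrences


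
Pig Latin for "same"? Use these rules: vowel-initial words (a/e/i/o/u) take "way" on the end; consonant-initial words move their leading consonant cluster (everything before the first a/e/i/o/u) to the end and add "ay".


Word: "same"
Starts with consonant(s) → move to end, add 'ay'
Consonant cluster: "s"
Pig Latin = "amesay"


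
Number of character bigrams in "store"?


Word: "store" (length 5)
Number of 2-grams = length - 2 + 1 = 5 - 2 + 1
= 4


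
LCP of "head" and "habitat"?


Word 1: "head"
Word 2: "habitat"
Comparing from start:
  Pos 0: 'h' == 'h'
  Pos 1: 'e' != 'a' (stop)
LCP = "h" (length 1)


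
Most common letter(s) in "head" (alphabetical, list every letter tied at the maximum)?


Word: "head"
Letter counts:
  'a': 1
  'd': 1
  'e': 1
  'h': 1
Maximum count = 1
Most frequent = 'a', 'd', 'e', 'h' (1 time each)


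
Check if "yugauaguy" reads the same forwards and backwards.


Word: "yugauaguy"
Reversed: "yugauaguy"
Forward == Backward? yugauaguy == yugauaguy
Palindrome = Yes


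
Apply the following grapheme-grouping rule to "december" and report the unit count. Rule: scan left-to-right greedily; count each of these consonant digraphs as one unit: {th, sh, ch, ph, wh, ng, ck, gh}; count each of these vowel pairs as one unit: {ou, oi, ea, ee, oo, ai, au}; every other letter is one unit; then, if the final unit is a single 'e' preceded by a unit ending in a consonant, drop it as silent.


Word: "december" (8 letters)
Left-to-right scan:
  1. 'd' (letter)
  2. 'e' (letter)
  3. 'c' (letter)
  4. 'e' (letter)
  5. 'm' (letter)
  6. 'b' (letter)
  7. 'e' (letter)
  8. 'r' (letter)
Units from scan: 8
Sound units = 8 units


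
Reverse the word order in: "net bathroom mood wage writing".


Original: "net bathroom mood wage writing"
Words (1..n): net | bathroom | mood | wage | writing
Reversed (n..1): writing | wage | mood | bathroom | net
Result = "writing wage mood bathroom net"


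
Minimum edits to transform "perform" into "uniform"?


Word 1: "perform" (length 7)
Word 2: "uniform" (length 7)
One optimal edit sequence (insert/delete/substitute each cost 1):
  1. substitute 'p' -> 'u'  (+1)
  2. substitute 'e' -> 'n'  (+1)
  3. substitute 'r' -> 'i'  (+1)
  4. keep 'f'
  5. keep 'o'
  6. keep 'r'
  7. keep 'm'
Total edit operations: 3
Edit distance = 3


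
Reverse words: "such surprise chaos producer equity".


Original: "such surprise chaos producer equity"
Words (1..n): such | surprise | chaos | producer | equity
Reversed (n..1): equity | producer | chaos | surprise | such
Result = "equity producer chaos surprise such"


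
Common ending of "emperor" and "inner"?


Word 1: "emperor"
Word 2: "inner"
Comparing from end:
  Pos -1: 'r' == 'r'
  Pos -2: 'o' != 'e' (stop)
LCS = "r" (length 1)


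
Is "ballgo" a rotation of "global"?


Word: "global", Candidate: "ballgo"
Method: check if candidate is substring of word+word
"globalglobal" contains "ballgo"? No
Is rotation = No


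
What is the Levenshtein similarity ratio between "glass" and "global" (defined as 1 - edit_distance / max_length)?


Word 1: "glass" (length 5)
Word 2: "global" (length 6)
One optimal edit sequence:
  1. keep 'g'
  2. keep 'l'
  3. insert 'o'  (+1)
  4. substitute 'a' -> 'b'  (+1)
  5. substitute 's' -> 'a'  (+1)
  6. substitute 's' -> 'l'  (+1)
Edit distance = 4
Max length = max(5, 6) = 6
Similarity = 1 - 4/6
= 0.3333


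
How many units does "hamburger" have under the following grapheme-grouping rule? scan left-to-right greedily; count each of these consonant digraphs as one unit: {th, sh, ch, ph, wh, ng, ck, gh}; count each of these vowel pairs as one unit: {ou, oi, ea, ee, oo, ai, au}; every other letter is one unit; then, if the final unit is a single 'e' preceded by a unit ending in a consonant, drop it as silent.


Word: "hamburger" (9 letters)
Left-to-right scan:
  [1] 'h' (letter)
  [2] 'a' (letter)
  [3] 'm' (letter)
  [4] 'b' (letter)
  [5] 'u' (letter)
  [6] 'r' (letter)
  [7] 'g' (letter)
  [8] 'e' (letter)
  [9] 'r' (letter)
Units from scan: 9
Sound units = 9 units


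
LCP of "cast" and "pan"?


Word 1: "cast"
Word 2: "pan"
Comparing from start:
  Pos 0: 'c' != 'p' (stop)
LCP = "" (length 0)


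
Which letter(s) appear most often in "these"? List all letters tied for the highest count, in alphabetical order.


Word: "these"
Letter counts:
  'e': 2
  'h': 1
  's': 1
  't': 1
Maximum count = 2
Most frequent = 'e' (2 times each)


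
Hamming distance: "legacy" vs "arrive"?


Comparing character by character (same length = 6):
  Pos 0: 'l' vs 'a' !=
  Pos 1: 'e' vs 'r' !=
  Pos 2: 'g' vs 'r' !=
  Pos 3: 'a' vs 'i' !=
  Pos 4: 'c' vs 'v' !=
  Pos 5: 'y' vs 'e' !=
Hamming distance = 6


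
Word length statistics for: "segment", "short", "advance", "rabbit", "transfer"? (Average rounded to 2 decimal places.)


Lengths: "segment"=7, "short"=5, "advance"=7, "rabbit"=6, "transfer"=8
Sum = 33, Count = 5
Average = 33/5 = 6.60
= avg=6.60, min=5, max=8


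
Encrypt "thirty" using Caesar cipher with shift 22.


Word: "thirty"
Shift: 22
Each letter → (letter + shift) mod 26:
  't' (19) + 22 = 15 → 'p'
  'h' (7) + 22 = 3 → 'd'
  'i' (8) + 22 = 4 → 'e'
  'r' (17) + 22 = 13 → 'n'
  't' (19) + 22 = 15 → 'p'
  'y' (24) + 22 = 20 → 'u'
Result = "pdenpu"


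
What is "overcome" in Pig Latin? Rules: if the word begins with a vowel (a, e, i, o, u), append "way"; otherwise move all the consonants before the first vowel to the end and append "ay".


Word: "overcome"
Starts with vowel → add 'way'
Pig Latin = "overcomeway"


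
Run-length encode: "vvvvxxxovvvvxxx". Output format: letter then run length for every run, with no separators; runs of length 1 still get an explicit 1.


String: "vvvvxxxovvvvxxx"
Scanning for consecutive runs:
  'v' x 4
  'x' x 3
  'o' x 1
  'v' x 4
  'x' x 3
RLE = "v4x3o1v4x3"


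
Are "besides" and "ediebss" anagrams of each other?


Word 1: "besides" → sorted: bdeeiss
Word 2: "ediebss" → sorted: bdeeiss
Same letters? bdeeiss == bdeeiss
Anagram = Yes


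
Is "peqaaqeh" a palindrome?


Word: "peqaaqeh"
Reversed: "heqaaqep"
Forward == Backward? peqaaqeh != heqaaqep
Palindrome = No


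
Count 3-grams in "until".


Word: "until" (length 5)
Number of 3-grams = length - 3 + 1 = 5 - 3 + 1
= 3


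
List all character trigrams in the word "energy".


Word: "energy" (length 6)
Number of trigrams = 6 - 3 + 1 = 4
  Position 0: "ene"
  Position 1: "ner"
  Position 2: "erg"
  Position 3: "rgy"
Trigrams = "ene", "ner", "erg", "rgy"


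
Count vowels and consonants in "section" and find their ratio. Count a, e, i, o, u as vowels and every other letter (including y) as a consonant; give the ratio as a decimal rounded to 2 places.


Word: "section"
Vowels (a,e,i,o,u): 3
Consonants: 4
Ratio = 3/4
= 0.75


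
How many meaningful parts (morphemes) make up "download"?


Word: "download"
Morphemes: down- / load
Each morpheme carries meaning
= 2 morphemes


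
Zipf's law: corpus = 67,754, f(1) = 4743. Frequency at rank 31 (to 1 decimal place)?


Zipf's law: f(r) = f(1) / r
f(1) = 4743
f(31) = 4743 / 31
= 153.0 occurrences


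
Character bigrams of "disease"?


Word: "disease" (length 7)
Number of bigrams = 7 - 2 + 1 = 6
  Position 0: "di"
  Position 1: "is"
  Position 2: "se"
  Position 3: "ea"
  Position 4: "as"
  Position 5: "se"
Bigrams = "di", "is", "se", "ea", "as", "se"


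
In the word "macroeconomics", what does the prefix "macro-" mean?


Prefix: macro-
Example: macroeconomics = macro- + economics
Meaning = large


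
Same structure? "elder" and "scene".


Pattern of "elder": [0, 1, 2, 0, 3]
Pattern of "scene": [0, 1, 2, 3, 2]
Patterns do not match
Same pattern = No


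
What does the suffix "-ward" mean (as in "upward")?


Suffix: -ward
As in: upward -> up + -ward
Meaning = in the direction of


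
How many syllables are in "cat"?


Word: "cat"
Syllable breakdown: cat
Counting: 1 part
= 1 syllable


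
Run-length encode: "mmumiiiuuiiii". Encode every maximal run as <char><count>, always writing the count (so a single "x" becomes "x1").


String: "mmumiiiuuiiii"
Scanning for consecutive runs:
  'm' x 2
  'u' x 1
  'm' x 1
  'i' x 3
  'u' x 2
  'i' x 4
RLE = "m2u1m1i3u2i4"


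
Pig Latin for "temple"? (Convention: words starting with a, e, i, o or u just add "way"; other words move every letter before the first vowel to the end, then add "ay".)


Word: "temple"
Starts with consonant(s) → move to end, add 'ay'
Consonant cluster: "t"
Pig Latin = "empletay"


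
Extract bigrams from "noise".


Word: "noise" (length 5)
Number of bigrams = 5 - 2 + 1 = 4
  Position 0: "no"
  Position 1: "oi"
  Position 2: "is"
  Position 3: "se"
Bigrams = "no", "oi", "is", "se"


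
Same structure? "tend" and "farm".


Pattern of "tend": [0, 1, 2, 3]
Pattern of "farm": [0, 1, 2, 3]
Patterns match
Same pattern = Yes


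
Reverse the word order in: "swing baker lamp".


Original: "swing baker lamp"
Words (1..n): swing | baker | lamp
Reversed (n..1): lamp | baker | swing
Result = "lamp baker swing"


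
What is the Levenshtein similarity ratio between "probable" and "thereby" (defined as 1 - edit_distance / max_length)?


Word 1: "probable" (length 8)
Word 2: "thereby" (length 7)
One optimal edit sequence:
  1. substitute 'p' -> 't'  (+1)
  2. substitute 'r' -> 'h'  (+1)
  3. substitute 'o' -> 'e'  (+1)
  4. substitute 'b' -> 'r'  (+1)
  5. substitute 'a' -> 'e'  (+1)
  6. keep 'b'
  7. delete 'l'  (+1)
  8. substitute 'e' -> 'y'  (+1)
Edit distance = 7
Max length = max(8, 7) = 8
Similarity = 1 - 7/8
= 0.1250


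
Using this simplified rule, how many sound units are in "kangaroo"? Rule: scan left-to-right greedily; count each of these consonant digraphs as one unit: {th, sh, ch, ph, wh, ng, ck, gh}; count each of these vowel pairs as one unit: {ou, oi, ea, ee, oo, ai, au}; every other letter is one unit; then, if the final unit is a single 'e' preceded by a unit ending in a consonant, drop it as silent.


Word: "kangaroo" (8 letters)
Left-to-right scan:
  [1] 'k' (letter)
  [2] 'a' (letter)
  [3] 'ng' (digraph)
  [4] 'a' (letter)
  [5] 'r' (letter)
  [6] 'oo' (vowel-pair)
Units from scan: 6
Sound units = 6 units


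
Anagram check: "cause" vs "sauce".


Word 1: "cause" → sorted: acesu
Word 2: "sauce" → sorted: acesu
Same letters? acesu == acesu
Anagram = Yes


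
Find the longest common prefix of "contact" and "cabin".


Word 1: "contact"
Word 2: "cabin"
Comparing from start:
  Pos 0: 'c' == 'c'
  Pos 1: 'o' != 'a' (stop)
LCP = "c" (length 1)


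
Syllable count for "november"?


Word: "november"
Syllable breakdown: no · vem · ber
Counting: 3 parts
= 3 syllables


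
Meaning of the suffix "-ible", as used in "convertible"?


Suffix: -ible
Example: convertible = convert + -ible
Meaning = capable of


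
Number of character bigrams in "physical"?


Word: "physical" (length 8)
Number of 2-grams = length - 2 + 1 = 8 - 2 + 1
= 7


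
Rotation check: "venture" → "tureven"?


Word: "venture", Candidate: "tureven"
Method: check if candidate is substring of word+word
"ventureventure" contains "tureven"? Yes
Is rotation = Yes


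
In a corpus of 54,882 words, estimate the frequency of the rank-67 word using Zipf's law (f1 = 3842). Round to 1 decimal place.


Zipf's law: f(r) = f(1) / r
f(1) = 3842
f(67) = 3842 / 67
= 57.3 occurrences


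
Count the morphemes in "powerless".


Word: "powerless"
Morphemes: power + -less
Each morpheme carries meaning
= 2 morphemes


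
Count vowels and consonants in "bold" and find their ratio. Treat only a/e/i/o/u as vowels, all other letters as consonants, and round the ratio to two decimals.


Word: "bold"
Vowels (a,e,i,o,u): 1
Consonants: 3
Ratio = 1/3
= 0.33


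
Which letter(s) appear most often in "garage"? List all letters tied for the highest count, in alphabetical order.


Word: "garage"
Letter counts:
  'a': 2
  'e': 1
  'g': 2
  'r': 1
Maximum count = 2
Most frequent = 'a', 'g' (2 times each)


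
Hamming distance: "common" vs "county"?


Comparing character by character (same length = 6):
  Pos 0: 'c' vs 'c' =
  Pos 1: 'o' vs 'o' =
  Pos 2: 'm' vs 'u' !=
  Pos 3: 'm' vs 'n' !=
  Pos 4: 'o' vs 't' !=
  Pos 5: 'n' vs 'y' !=
Hamming distance = 4


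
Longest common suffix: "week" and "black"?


Word 1: "week"
Word 2: "black"
Comparing from end:
  Pos -1: 'k' == 'k'
  Pos -2: 'e' != 'c' (stop)
LCS = "k" (length 1)


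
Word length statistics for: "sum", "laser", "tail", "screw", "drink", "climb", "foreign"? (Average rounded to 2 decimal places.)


Lengths: "sum"=3, "laser"=5, "tail"=4, "screw"=5, "drink"=5, "climb"=5, "foreign"=7
Sum = 34, Count = 7
Average = 34/7 = 4.86
= avg=4.86, min=3, max=7


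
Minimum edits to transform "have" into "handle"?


Word 1: "have" (length 4)
Word 2: "handle" (length 6)
One optimal edit sequence (insert/delete/substitute each cost 1):
  1. keep 'h'
  2. keep 'a'
  3. insert 'n'  (+1)
  4. insert 'd'  (+1)
  5. substitute 'v' -> 'l'  (+1)
  6. keep 'e'
Total edit operations: 3
Edit distance = 3


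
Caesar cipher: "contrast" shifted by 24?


Word: "contrast"
Shift: 24
Each letter → (letter + shift) mod 26:
  'c' (2) + 24 = 0 → 'a'
  'o' (14) + 24 = 12 → 'm'
  'n' (13) + 24 = 11 → 'l'
  't' (19) + 24 = 17 → 'r'
  'r' (17) + 24 = 15 → 'p'
  'a' (0) + 24 = 24 → 'y'
  's' (18) + 24 = 16 → 'q'
  't' (19) + 24 = 17 → 'r'
Result = "amlrpyqr"


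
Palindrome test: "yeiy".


Word: "yeiy"
Reversed: "yiey"
Forward == Backward? yeiy != yiey
Palindrome = No


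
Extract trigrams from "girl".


Word: "girl" (length 4)
Number of trigrams = 4 - 3 + 1 = 2
  Position 0: "gir"
  Position 1: "irl"
Trigrams = "gir", "irl"


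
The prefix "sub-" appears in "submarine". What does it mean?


Prefix: sub-
Example: submarine = sub- + marine
Meaning = under / below


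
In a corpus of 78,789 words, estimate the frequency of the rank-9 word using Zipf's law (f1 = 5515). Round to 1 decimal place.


Zipf's law: f(r) = f(1) / r
f(1) = 5515
f(9) = 5515 / 9
= 612.8 occurrences


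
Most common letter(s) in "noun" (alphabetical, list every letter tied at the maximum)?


Word: "noun"
Letter counts:
  'n': 2
  'o': 1
  'u': 1
Maximum count = 2
Most frequent = 'n' (2 times each)


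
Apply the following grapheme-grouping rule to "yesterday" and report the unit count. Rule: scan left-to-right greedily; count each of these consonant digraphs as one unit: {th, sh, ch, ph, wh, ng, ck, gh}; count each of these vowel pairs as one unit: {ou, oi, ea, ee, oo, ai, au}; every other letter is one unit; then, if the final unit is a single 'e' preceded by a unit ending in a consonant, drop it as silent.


Word: "yesterday" (9 letters)
Left-to-right scan:
  (1) 'y' (letter)
  (2) 'e' (letter)
  (3) 's' (letter)
  (4) 't' (letter)
  (5) 'e' (letter)
  (6) 'r' (letter)
  (7) 'd' (letter)
  (8) 'a' (letter)
  (9) 'y' (letter)
Units from scan: 9
Sound units = 9 units
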